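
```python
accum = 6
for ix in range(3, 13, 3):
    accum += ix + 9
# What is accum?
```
Trace:
  accum=6
  accum=18, ix=3
  accum=33, ix=6
  accum=51, ix=9
  accum=72, ix=12

Final answer: 72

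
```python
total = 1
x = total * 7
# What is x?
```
Trace:
  total=1
  total=1, x=7

Final answer: 7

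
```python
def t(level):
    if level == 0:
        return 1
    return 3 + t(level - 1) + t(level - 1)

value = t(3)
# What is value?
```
Call trace (a repeated sub-call is expanded the first time; later identical calls just restate its return value):
t(level=3)
  t(level=2)
    t(level=1)
      t(level=0)
      -> return 1
      t(level=0)
      -> return 1
    -> return 5
    t(level=1) -> return 5  (same call as traced above)
  -> return 13
  t(level=2) -> return 13  (same call as traced above)
-> return 29

Final answer: 29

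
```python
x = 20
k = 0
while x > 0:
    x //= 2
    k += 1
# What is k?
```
Trace:
  x=20
  x=20, k=0
  x=10, k=1
  x=5, k=2
  x=2, k=3
  x=1, k=4
  x=0, k=5

Final answer: 5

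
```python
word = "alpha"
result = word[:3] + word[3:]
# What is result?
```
Trace:
  word='alpha'
  word='alpha', result='alpha'

Final answer: 'alpha'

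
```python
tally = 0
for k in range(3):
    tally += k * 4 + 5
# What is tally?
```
Trace:
  tally=0
  tally=5, k=0
  tally=14, k=1
  tally=27, k=2

Final answer: 27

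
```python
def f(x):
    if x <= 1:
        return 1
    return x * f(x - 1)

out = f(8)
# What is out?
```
Call trace:
f(x=8)
  f(x=7)
    f(x=6)
      f(x=5)
        f(x=4)
          f(x=3)
            f(x=2)
              f(x=1)
              -> return 1
            -> return 2
          -> return 6
        -> return 24
      -> return 120
    -> return 720
  -> return 5040
-> return 40320

Final answer: 40320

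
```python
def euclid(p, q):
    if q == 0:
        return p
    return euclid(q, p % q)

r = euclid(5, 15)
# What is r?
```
Call trace:
euclid(p=5, q=15)
  euclid(p=15, q=5)
    euclid(p=5, q=0)
    -> return 5
  -> return 5
-> return 5

Final answer: 5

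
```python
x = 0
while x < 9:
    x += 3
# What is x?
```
Trace:
  x=0
  x=3
  x=6
  x=9

Final answer: 9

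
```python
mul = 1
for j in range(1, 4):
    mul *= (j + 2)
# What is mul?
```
Trace:
  mul=1
  mul=3, j=1
  mul=12, j=2
  mul=60, j=3

Final answer: 60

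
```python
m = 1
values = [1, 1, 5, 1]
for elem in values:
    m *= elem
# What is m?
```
Trace:
  m=1
  m=1, elem=1
  m=1, elem=1
  m=5, elem=5
  m=5, elem=1

Final answer: 5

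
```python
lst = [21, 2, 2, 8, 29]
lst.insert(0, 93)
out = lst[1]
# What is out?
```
Trace:
  lst=[21, 2, 2, 8, 29]
  lst=[93, 21, 2, 2, 8, 29]
  lst=[93, 21, 2, 2, 8, 29], out=21

Final answer: 21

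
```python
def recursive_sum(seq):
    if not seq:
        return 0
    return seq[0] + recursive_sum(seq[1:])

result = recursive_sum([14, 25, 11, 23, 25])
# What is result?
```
Call trace:
recursive_sum(seq=[14, 25, 11, 23, 25])
  recursive_sum(seq=[25, 11, 23, 25])
    recursive_sum(seq=[11, 23, 25])
      recursive_sum(seq=[23, 25])
        recursive_sum(seq=[25])
          recursive_sum(seq=[])
          -> return 0
        -> return 25
      -> return 48
    -> return 59
  -> return 84
-> return 98

Final answer: 98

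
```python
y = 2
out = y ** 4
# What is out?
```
Trace:
  y=2
  y=2, out=16

Final answer: 16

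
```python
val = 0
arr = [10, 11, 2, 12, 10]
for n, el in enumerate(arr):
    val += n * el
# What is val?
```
Trace:
  val=0
  val=0, n=0, el=10
  val=11, n=1, el=11
  val=15, n=2, el=2
  val=51, n=3, el=12
  val=91, n=4, el=10

Final answer: 91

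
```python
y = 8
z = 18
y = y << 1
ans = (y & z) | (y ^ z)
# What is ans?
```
Trace:
  y=8
  y=8, z=18
  y=16, z=18
  y=16, z=18, ans=18

Final answer: 18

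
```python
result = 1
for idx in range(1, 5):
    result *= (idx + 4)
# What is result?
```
Trace:
  result=1
  result=5, idx=1
  result=30, idx=2
  result=210, idx=3
  result=1680, idx=4

Final answer: 1680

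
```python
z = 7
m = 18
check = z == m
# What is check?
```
Trace:
  z=7
  z=7, m=18
  z=7, m=18, check=False

Final answer: False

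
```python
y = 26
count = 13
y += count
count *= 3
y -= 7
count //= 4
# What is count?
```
Trace:
  y=26
  y=26, count=13
  y=39, count=13
  y=39, count=39
  y=32, count=39
  y=32, count=9

Final answer: 9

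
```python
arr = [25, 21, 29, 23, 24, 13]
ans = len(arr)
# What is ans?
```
Trace:
  arr=[25, 21, 29, 23, 24, 13]
  arr=[25, 21, 29, 23, 24, 13], ans=6

Final answer: 6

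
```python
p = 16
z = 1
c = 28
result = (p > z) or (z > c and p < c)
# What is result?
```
Trace:
  p=16
  p=16, z=1
  p=16, z=1, c=28
  p=16, z=1, c=28, result=True

Final answer: True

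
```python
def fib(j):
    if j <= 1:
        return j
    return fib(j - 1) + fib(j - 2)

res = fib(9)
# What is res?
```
Call trace (a repeated sub-call is expanded the first time; later identical calls just restate its return value):
fib(j=9)
  fib(j=8)
    fib(j=7)
      fib(j=6)
        fib(j=5)
          fib(j=4)
            fib(j=3)
              fib(j=2)
                fib(j=1)
                -> return 1
                fib(j=0)
                -> return 0
              -> return 1
              fib(j=1)
              -> return 1
            -> return 2
            fib(j=2) -> return 1  (same call as traced above)
          -> return 3
          fib(j=3) -> return 2  (same call as traced above)
        -> return 5
        fib(j=4) -> return 3  (same call as traced above)
      -> return 8
      fib(j=5) -> return 5  (same call as traced above)
    -> return 13
    fib(j=6) -> return 8  (same call as traced above)
  -> return 21
  fib(j=7) -> return 13  (same call as traced above)
-> return 34

Final answer: 34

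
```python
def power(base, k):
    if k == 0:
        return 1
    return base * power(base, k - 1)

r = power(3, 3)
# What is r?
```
Call trace:
power(base=3, k=3)
  power(base=3, k=2)
    power(base=3, k=1)
      power(base=3, k=0)
      -> return 1
    -> return 3
  -> return 9
-> return 27

Final answer: 27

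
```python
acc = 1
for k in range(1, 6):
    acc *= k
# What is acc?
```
Trace:
  acc=1
  acc=1, k=1
  acc=2, k=2
  acc=6, k=3
  acc=24, k=4
  acc=120, k=5

Final answer: 120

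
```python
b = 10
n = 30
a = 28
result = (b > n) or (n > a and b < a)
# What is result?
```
Trace:
  b=10
  b=10, n=30
  b=10, n=30, a=28
  b=10, n=30, a=28, result=True

Final answer: True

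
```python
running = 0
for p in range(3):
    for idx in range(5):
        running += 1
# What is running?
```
Trace:
  running=0
  running=1, p=0, idx=0
  running=2, p=0, idx=1
  running=3, p=0, idx=2
  running=4, p=0, idx=3
  running=5, p=0, idx=4
  running=6, p=1, idx=0
  running=7, p=1, idx=1
  running=8, p=1, idx=2
  running=9, p=1, idx=3
  running=10, p=1, idx=4
  running=11, p=2, idx=0
  running=12, p=2, idx=1
  running=13, p=2, idx=2
  running=14, p=2, idx=3
  running=15, p=2, idx=4

Final answer: 15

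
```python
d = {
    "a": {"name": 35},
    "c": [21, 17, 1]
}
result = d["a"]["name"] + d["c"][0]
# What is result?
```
Trace:
  d={'a': {'name': 35}, 'c': [21, 17, 1]}
  d={'a': {'name': 35}, 'c': [21, 17, 1]}, result=56

Final answer: 56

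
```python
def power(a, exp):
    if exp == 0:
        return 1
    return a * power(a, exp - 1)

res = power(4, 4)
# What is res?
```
Call trace:
power(a=4, exp=4)
  power(a=4, exp=3)
    power(a=4, exp=2)
      power(a=4, exp=1)
        power(a=4, exp=0)
        -> return 1
      -> return 4
    -> return 16
  -> return 64
-> return 256

Final answer: 256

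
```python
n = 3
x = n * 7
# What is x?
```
Trace:
  n=3
  n=3, x=21

Final answer: 21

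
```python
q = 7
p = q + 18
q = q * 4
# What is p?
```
Trace:
  q=7
  q=7, p=25
  q=28, p=25

Final answer: 25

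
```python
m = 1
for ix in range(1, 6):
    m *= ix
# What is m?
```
Trace:
  m=1
  m=1, ix=1
  m=2, ix=2
  m=6, ix=3
  m=24, ix=4
  m=120, ix=5

Final answer: 120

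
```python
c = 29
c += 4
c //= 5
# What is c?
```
Trace:
  c=29
  c=33
  c=6

Final answer: 6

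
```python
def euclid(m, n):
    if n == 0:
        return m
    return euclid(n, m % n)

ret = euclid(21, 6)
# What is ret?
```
Call trace:
euclid(m=21, n=6)
  euclid(m=6, n=3)
    euclid(m=3, n=0)
    -> return 3
  -> return 3
-> return 3

Final answer: 3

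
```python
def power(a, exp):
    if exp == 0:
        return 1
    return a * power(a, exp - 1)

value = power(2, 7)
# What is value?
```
Call trace:
power(a=2, exp=7)
  power(a=2, exp=6)
    power(a=2, exp=5)
      power(a=2, exp=4)
        power(a=2, exp=3)
          power(a=2, exp=2)
            power(a=2, exp=1)
              power(a=2, exp=0)
              -> return 1
            -> return 2
          -> return 4
        -> return 8
      -> return 16
    -> return 32
  -> return 64
-> return 128

Final answer: 128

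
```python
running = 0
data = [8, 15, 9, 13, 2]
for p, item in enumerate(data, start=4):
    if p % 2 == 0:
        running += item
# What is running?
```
Trace:
  running=0
  running=8, p=4, item=8
  running=8, p=5, item=15
  running=17, p=6, item=9
  running=17, p=7, item=13
  running=19, p=8, item=2

Final answer: 19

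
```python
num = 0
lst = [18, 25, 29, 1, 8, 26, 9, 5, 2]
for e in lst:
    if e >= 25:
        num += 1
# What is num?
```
Trace:
  num=0
  num=0, e=18
  num=1, e=25
  num=2, e=29
  num=2, e=1
  num=2, e=8
  num=3, e=26
  num=3, e=9
  num=3, e=5
  num=3, e=2

Final answer: 3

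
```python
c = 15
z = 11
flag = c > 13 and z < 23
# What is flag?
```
Trace:
  c=15
  c=15, z=11
  c=15, z=11, flag=True

Final answer: True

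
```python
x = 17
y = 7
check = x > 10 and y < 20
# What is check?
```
Trace:
  x=17
  x=17, y=7
  x=17, y=7, check=True

Final answer: True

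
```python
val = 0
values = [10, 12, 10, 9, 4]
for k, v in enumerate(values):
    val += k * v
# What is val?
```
Trace:
  val=0
  val=0, k=0, v=10
  val=12, k=1, v=12
  val=32, k=2, v=10
  val=59, k=3, v=9
  val=75, k=4, v=4

Final answer: 75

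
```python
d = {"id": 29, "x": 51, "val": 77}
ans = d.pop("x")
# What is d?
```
Trace:
  d={'id': 29, 'x': 51, 'val': 77}
  d={'id': 29, 'val': 77}, ans=51

Final answer: {'id': 29, 'val': 77}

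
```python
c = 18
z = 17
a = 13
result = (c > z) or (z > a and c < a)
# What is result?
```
Trace:
  c=18
  c=18, z=17
  c=18, z=17, a=13
  c=18, z=17, a=13, result=True

Final answer: True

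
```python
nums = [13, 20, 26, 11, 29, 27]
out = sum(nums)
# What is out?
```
Trace:
  nums=[13, 20, 26, 11, 29, 27]
  nums=[13, 20, 26, 11, 29, 27], out=126

Final answer: 126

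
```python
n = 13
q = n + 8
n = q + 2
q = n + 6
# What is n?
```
Trace:
  n=13
  n=13, q=21
  n=23, q=21
  n=23, q=29

Final answer: 23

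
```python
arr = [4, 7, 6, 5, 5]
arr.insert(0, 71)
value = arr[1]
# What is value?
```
Trace:
  arr=[4, 7, 6, 5, 5]
  arr=[71, 4, 7, 6, 5, 5]
  arr=[71, 4, 7, 6, 5, 5], value=4

Final answer: 4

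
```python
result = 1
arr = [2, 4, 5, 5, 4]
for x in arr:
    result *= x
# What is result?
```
Trace:
  result=1
  result=2, x=2
  result=8, x=4
  result=40, x=5
  result=200, x=5
  result=800, x=4

Final answer: 800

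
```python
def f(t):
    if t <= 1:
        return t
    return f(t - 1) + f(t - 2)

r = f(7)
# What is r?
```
Call trace (a repeated sub-call is expanded the first time; later identical calls just restate its return value):
f(t=7)
  f(t=6)
    f(t=5)
      f(t=4)
        f(t=3)
          f(t=2)
            f(t=1)
            -> return 1
            f(t=0)
            -> return 0
          -> return 1
          f(t=1)
          -> return 1
        -> return 2
        f(t=2) -> return 1  (same call as traced above)
      -> return 3
      f(t=3) -> return 2  (same call as traced above)
    -> return 5
    f(t=4) -> return 3  (same call as traced above)
  -> return 8
  f(t=5) -> return 5  (same call as traced above)
-> return 13

Final answer: 13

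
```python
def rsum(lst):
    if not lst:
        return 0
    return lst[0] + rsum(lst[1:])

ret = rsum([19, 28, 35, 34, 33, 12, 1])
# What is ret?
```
Call trace:
rsum(lst=[19, 28, 35, 34, 33, 12, 1])
  rsum(lst=[28, 35, 34, 33, 12, 1])
    rsum(lst=[35, 34, 33, 12, 1])
      rsum(lst=[34, 33, 12, 1])
        rsum(lst=[33, 12, 1])
          rsum(lst=[12, 1])
            rsum(lst=[1])
              rsum(lst=[])
              -> return 0
            -> return 1
          -> return 13
        -> return 46
      -> return 80
    -> return 115
  -> return 143
-> return 162

Final answer: 162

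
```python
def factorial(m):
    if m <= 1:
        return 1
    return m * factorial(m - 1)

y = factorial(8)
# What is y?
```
Call trace:
factorial(m=8)
  factorial(m=7)
    factorial(m=6)
      factorial(m=5)
        factorial(m=4)
          factorial(m=3)
            factorial(m=2)
              factorial(m=1)
              -> return 1
            -> return 2
          -> return 6
        -> return 24
      -> return 120
    -> return 720
  -> return 5040
-> return 40320

Final answer: 40320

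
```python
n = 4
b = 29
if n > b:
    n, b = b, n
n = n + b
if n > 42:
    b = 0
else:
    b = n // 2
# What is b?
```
Trace:
  n=4
  n=4, b=29
  n=4, b=29
  n=33, b=29
  n=33, b=16

Final answer: 16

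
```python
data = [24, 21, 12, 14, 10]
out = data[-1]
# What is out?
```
Trace:
  data=[24, 21, 12, 14, 10]
  data=[24, 21, 12, 14, 10], out=10

Final answer: 10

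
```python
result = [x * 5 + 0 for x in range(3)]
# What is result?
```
Trace:
  x=0
  x=1
  x=2
  result=[0, 5, 10]

Final answer: [0, 5, 10]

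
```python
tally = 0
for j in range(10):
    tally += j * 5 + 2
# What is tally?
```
Trace:
  tally=0
  tally=2, j=0
  tally=9, j=1
  tally=21, j=2
  tally=38, j=3
  tally=60, j=4
  tally=87, j=5
  tally=119, j=6
  tally=156, j=7
  tally=198, j=8
  tally=245, j=9

Final answer: 245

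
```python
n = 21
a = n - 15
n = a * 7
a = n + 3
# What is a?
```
Trace:
  n=21
  n=21, a=6
  n=42, a=6
  n=42, a=45

Final answer: 45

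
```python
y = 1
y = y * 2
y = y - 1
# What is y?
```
Trace:
  y=1
  y=2
  y=1

Final answer: 1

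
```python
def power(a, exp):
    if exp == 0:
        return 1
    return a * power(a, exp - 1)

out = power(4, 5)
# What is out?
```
Call trace:
power(a=4, exp=5)
  power(a=4, exp=4)
    power(a=4, exp=3)
      power(a=4, exp=2)
        power(a=4, exp=1)
          power(a=4, exp=0)
          -> return 1
        -> return 4
      -> return 16
    -> return 64
  -> return 256
-> return 1024

Final answer: 1024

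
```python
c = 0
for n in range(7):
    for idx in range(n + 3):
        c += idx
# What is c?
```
Trace:
  c=0
  c=0, n=0, idx=0
  c=1, n=0, idx=1
  c=3, n=0, idx=2
  c=3, n=1, idx=0
  c=4, n=1, idx=1
  c=6, n=1, idx=2
  c=9, n=1, idx=3
  c=9, n=2, idx=0
  c=10, n=2, idx=1
  c=12, n=2, idx=2
  c=15, n=2, idx=3
  c=19, n=2, idx=4
  c=19, n=3, idx=0
  c=20, n=3, idx=1
  c=22, n=3, idx=2
  c=25, n=3, idx=3
  c=29, n=3, idx=4
  c=34, n=3, idx=5
  c=34, n=4, idx=0
  c=35, n=4, idx=1
  c=37, n=4, idx=2
  c=40, n=4, idx=3
  c=44, n=4, idx=4
  c=49, n=4, idx=5
  c=55, n=4, idx=6
  c=55, n=5, idx=0
  c=56, n=5, idx=1
  c=58, n=5, idx=2
  c=61, n=5, idx=3
  c=65, n=5, idx=4
  c=70, n=5, idx=5
  c=76, n=5, idx=6
  c=83, n=5, idx=7
  c=83, n=6, idx=0
  c=84, n=6, idx=1
  c=86, n=6, idx=2
  c=89, n=6, idx=3
  c=93, n=6, idx=4
  c=98, n=6, idx=5
  c=104, n=6, idx=6
  c=111, n=6, idx=7
  c=119, n=6, idx=8

Final answer: 119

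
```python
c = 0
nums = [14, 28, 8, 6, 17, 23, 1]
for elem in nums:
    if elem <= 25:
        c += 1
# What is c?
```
Trace:
  c=0
  c=1, elem=14
  c=1, elem=28
  c=2, elem=8
  c=3, elem=6
  c=4, elem=17
  c=5, elem=23
  c=6, elem=1

Final answer: 6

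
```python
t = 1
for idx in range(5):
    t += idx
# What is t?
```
Trace:
  t=1
  t=1, idx=0
  t=2, idx=1
  t=4, idx=2
  t=7, idx=3
  t=11, idx=4

Final answer: 11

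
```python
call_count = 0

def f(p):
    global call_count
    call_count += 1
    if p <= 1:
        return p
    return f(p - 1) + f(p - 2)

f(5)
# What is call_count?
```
Call trace (a repeated sub-call is expanded the first time; later identical calls just restate its return value):
f(p=5)
  f(p=4)
    f(p=3)
      f(p=2)
        f(p=1)
        -> return 1
        f(p=0)
        -> return 0
      -> return 1
      f(p=1)
      -> return 1
    -> return 2
    f(p=2) -> return 1  (same call as traced above)
  -> return 3
  f(p=3) -> return 2  (same call as traced above)
-> return 5

call_count is incremented once per call, so count the calls in each subtree. Let C(p) = number of calls made by f(p).
C(0) = C(1) = 1 (base case, no recursion); C(p) = 1 + C(p - 1) + C(p - 2) otherwise.
C(2) = 1 + C(1) + C(0) = 1 + 1 + 1 = 3
C(3) = 1 + C(2) + C(1) = 1 + 3 + 1 = 5
C(4) = 1 + C(3) + C(2) = 1 + 5 + 3 = 9
C(5) = 1 + C(4) + C(3) = 1 + 9 + 5 = 15
call_count = C(5) = 15

Final answer: 15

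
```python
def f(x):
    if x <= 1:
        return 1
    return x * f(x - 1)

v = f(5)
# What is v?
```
Call trace:
f(x=5)
  f(x=4)
    f(x=3)
      f(x=2)
        f(x=1)
        -> return 1
      -> return 2
    -> return 6
  -> return 24
-> return 120

Final answer: 120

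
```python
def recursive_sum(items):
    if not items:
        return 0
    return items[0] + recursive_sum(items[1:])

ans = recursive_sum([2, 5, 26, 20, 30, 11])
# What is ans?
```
Call trace:
recursive_sum(items=[2, 5, 26, 20, 30, 11])
  recursive_sum(items=[5, 26, 20, 30, 11])
    recursive_sum(items=[26, 20, 30, 11])
      recursive_sum(items=[20, 30, 11])
        recursive_sum(items=[30, 11])
          recursive_sum(items=[11])
            recursive_sum(items=[])
            -> return 0
          -> return 11
        -> return 41
      -> return 61
    -> return 87
  -> return 92
-> return 94

Final answer: 94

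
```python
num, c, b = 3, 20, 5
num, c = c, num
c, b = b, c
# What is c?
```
Trace:
  num=3, c=20, b=5
  num=20, c=3, b=5
  num=20, c=5, b=3

Final answer: 5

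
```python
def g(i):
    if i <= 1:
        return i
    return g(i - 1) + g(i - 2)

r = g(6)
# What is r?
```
Call trace (a repeated sub-call is expanded the first time; later identical calls just restate its return value):
g(i=6)
  g(i=5)
    g(i=4)
      g(i=3)
        g(i=2)
          g(i=1)
          -> return 1
          g(i=0)
          -> return 0
        -> return 1
        g(i=1)
        -> return 1
      -> return 2
      g(i=2) -> return 1  (same call as traced above)
    -> return 3
    g(i=3) -> return 2  (same call as traced above)
  -> return 5
  g(i=4) -> return 3  (same call as traced above)
-> return 8

Final answer: 8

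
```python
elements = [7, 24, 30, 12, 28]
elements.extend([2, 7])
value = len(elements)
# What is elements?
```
Trace:
  elements=[7, 24, 30, 12, 28]
  elements=[7, 24, 30, 12, 28, 2, 7]
  elements=[7, 24, 30, 12, 28, 2, 7], value=7

Final answer: [7, 24, 30, 12, 28, 2, 7]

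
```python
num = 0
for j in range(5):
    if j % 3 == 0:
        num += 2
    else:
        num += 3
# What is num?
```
Trace:
  num=0
  num=2, j=0
  num=5, j=1
  num=8, j=2
  num=10, j=3
  num=13, j=4

Final answer: 13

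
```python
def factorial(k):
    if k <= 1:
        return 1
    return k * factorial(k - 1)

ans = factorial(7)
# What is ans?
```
Call trace:
factorial(k=7)
  factorial(k=6)
    factorial(k=5)
      factorial(k=4)
        factorial(k=3)
          factorial(k=2)
            factorial(k=1)
            -> return 1
          -> return 2
        -> return 6
      -> return 24
    -> return 120
  -> return 720
-> return 5040

Final answer: 5040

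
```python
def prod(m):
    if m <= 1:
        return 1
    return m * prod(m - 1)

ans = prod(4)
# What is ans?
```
Call trace:
prod(m=4)
  prod(m=3)
    prod(m=2)
      prod(m=1)
      -> return 1
    -> return 2
  -> return 6
-> return 24

Final answer: 24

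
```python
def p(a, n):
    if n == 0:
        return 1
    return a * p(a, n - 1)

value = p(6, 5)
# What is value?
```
Call trace:
p(a=6, n=5)
  p(a=6, n=4)
    p(a=6, n=3)
      p(a=6, n=2)
        p(a=6, n=1)
          p(a=6, n=0)
          -> return 1
        -> return 6
      -> return 36
    -> return 216
  -> return 1296
-> return 7776

Final answer: 7776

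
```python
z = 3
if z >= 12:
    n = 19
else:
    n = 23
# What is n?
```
Trace:
  z=3
  z=3, n=23

Final answer: 23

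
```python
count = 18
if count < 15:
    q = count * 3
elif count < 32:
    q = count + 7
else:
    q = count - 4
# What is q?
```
Trace:
  count=18
  count=18, q=25

Final answer: 25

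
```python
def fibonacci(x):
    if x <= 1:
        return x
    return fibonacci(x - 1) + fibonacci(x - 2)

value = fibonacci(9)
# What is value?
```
Call trace (a repeated sub-call is expanded the first time; later identical calls just restate its return value):
fibonacci(x=9)
  fibonacci(x=8)
    fibonacci(x=7)
      fibonacci(x=6)
        fibonacci(x=5)
          fibonacci(x=4)
            fibonacci(x=3)
              fibonacci(x=2)
                fibonacci(x=1)
                -> return 1
                fibonacci(x=0)
                -> return 0
              -> return 1
              fibonacci(x=1)
              -> return 1
            -> return 2
            fibonacci(x=2) -> return 1  (same call as traced above)
          -> return 3
          fibonacci(x=3) -> return 2  (same call as traced above)
        -> return 5
        fibonacci(x=4) -> return 3  (same call as traced above)
      -> return 8
      fibonacci(x=5) -> return 5  (same call as traced above)
    -> return 13
    fibonacci(x=6) -> return 8  (same call as traced above)
  -> return 21
  fibonacci(x=7) -> return 13  (same call as traced above)
-> return 34

Final answer: 34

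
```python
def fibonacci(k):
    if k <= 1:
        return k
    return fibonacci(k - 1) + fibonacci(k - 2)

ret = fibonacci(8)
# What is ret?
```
Call trace (a repeated sub-call is expanded the first time; later identical calls just restate its return value):
fibonacci(k=8)
  fibonacci(k=7)
    fibonacci(k=6)
      fibonacci(k=5)
        fibonacci(k=4)
          fibonacci(k=3)
            fibonacci(k=2)
              fibonacci(k=1)
              -> return 1
              fibonacci(k=0)
              -> return 0
            -> return 1
            fibonacci(k=1)
            -> return 1
          -> return 2
          fibonacci(k=2) -> return 1  (same call as traced above)
        -> return 3
        fibonacci(k=3) -> return 2  (same call as traced above)
      -> return 5
      fibonacci(k=4) -> return 3  (same call as traced above)
    -> return 8
    fibonacci(k=5) -> return 5  (same call as traced above)
  -> return 13
  fibonacci(k=6) -> return 8  (same call as traced above)
-> return 21

Final answer: 21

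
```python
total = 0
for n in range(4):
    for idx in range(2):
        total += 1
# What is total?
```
Trace:
  total=0
  total=1, n=0, idx=0
  total=2, n=0, idx=1
  total=3, n=1, idx=0
  total=4, n=1, idx=1
  total=5, n=2, idx=0
  total=6, n=2, idx=1
  total=7, n=3, idx=0
  total=8, n=3, idx=1

Final answer: 8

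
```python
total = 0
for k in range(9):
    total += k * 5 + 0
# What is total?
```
Trace:
  total=0
  total=0, k=0
  total=5, k=1
  total=15, k=2
  total=30, k=3
  total=50, k=4
  total=75, k=5
  total=105, k=6
  total=140, k=7
  total=180, k=8

Final answer: 180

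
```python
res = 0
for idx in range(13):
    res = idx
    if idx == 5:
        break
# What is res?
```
Trace:
  res=0
  res=0, idx=0
  res=1, idx=1
  res=2, idx=2
  res=3, idx=3
  res=4, idx=4
  res=5, idx=5

Final answer: 5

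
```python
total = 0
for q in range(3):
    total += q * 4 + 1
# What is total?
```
Trace:
  total=0
  total=1, q=0
  total=6, q=1
  total=15, q=2

Final answer: 15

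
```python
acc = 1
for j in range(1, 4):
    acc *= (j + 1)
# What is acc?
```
Trace:
  acc=1
  acc=2, j=1
  acc=6, j=2
  acc=24, j=3

Final answer: 24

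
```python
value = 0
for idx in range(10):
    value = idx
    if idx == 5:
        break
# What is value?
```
Trace:
  value=0
  value=0, idx=0
  value=1, idx=1
  value=2, idx=2
  value=3, idx=3
  value=4, idx=4
  value=5, idx=5

Final answer: 5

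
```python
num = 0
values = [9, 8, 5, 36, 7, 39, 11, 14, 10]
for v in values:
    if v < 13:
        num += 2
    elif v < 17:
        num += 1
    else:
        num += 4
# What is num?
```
Trace:
  num=0
  num=2, v=9
  num=4, v=8
  num=6, v=5
  num=10, v=36
  num=12, v=7
  num=16, v=39
  num=18, v=11
  num=19, v=14
  num=21, v=10

Final answer: 21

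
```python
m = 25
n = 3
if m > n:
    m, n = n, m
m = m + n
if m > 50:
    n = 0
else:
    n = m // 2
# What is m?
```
Trace:
  m=25
  m=25, n=3
  m=3, n=25
  m=28, n=25
  m=28, n=14

Final answer: 28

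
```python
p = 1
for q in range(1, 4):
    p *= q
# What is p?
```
Trace:
  p=1
  p=1, q=1
  p=2, q=2
  p=6, q=3

Final answer: 6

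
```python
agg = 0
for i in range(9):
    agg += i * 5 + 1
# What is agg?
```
Trace:
  agg=0
  agg=1, i=0
  agg=7, i=1
  agg=18, i=2
  agg=34, i=3
  agg=55, i=4
  agg=81, i=5
  agg=112, i=6
  agg=148, i=7
  agg=189, i=8

Final answer: 189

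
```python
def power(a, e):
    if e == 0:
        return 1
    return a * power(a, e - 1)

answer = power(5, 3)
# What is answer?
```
Call trace:
power(a=5, e=3)
  power(a=5, e=2)
    power(a=5, e=1)
      power(a=5, e=0)
      -> return 1
    -> return 5
  -> return 25
-> return 125

Final answer: 125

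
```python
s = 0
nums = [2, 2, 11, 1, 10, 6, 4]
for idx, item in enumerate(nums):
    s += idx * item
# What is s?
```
Trace:
  s=0
  s=0, idx=0, item=2
  s=2, idx=1, item=2
  s=24, idx=2, item=11
  s=27, idx=3, item=1
  s=67, idx=4, item=10
  s=97, idx=5, item=6
  s=121, idx=6, item=4

Final answer: 121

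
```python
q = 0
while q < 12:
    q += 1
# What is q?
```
Trace:
  q=0
  q=1
  q=2
  q=3
  q=4
  q=5
  q=6
  q=7
  q=8
  q=9
  q=10
  q=11
  q=12

Final answer: 12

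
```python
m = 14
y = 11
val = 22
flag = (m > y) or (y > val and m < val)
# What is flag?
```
Trace:
  m=14
  m=14, y=11
  m=14, y=11, val=22
  m=14, y=11, val=22, flag=True

Final answer: True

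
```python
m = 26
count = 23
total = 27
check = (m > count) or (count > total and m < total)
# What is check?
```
Trace:
  m=26
  m=26, count=23
  m=26, count=23, total=27
  m=26, count=23, total=27, check=True

Final answer: True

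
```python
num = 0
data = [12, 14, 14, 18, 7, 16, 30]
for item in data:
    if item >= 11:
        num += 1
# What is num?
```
Trace:
  num=0
  num=1, item=12
  num=2, item=14
  num=3, item=14
  num=4, item=18
  num=4, item=7
  num=5, item=16
  num=6, item=30

Final answer: 6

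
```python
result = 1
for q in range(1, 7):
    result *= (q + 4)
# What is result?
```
Trace:
  result=1
  result=5, q=1
  result=30, q=2
  result=210, q=3
  result=1680, q=4
  result=15120, q=5
  result=151200, q=6

Final answer: 151200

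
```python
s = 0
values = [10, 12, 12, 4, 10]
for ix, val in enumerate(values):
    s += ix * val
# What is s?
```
Trace:
  s=0
  s=0, ix=0, val=10
  s=12, ix=1, val=12
  s=36, ix=2, val=12
  s=48, ix=3, val=4
  s=88, ix=4, val=10

Final answer: 88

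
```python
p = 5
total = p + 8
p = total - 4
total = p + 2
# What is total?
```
Trace:
  p=5
  p=5, total=13
  p=9, total=13
  p=9, total=11

Final answer: 11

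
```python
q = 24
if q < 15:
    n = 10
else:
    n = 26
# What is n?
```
Trace:
  q=24
  q=24, n=26

Final answer: 26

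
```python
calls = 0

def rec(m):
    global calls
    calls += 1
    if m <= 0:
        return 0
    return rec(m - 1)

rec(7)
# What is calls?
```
Call trace:
rec(m=7)
  rec(m=6)
    rec(m=5)
      rec(m=4)
        rec(m=3)
          rec(m=2)
            rec(m=1)
              rec(m=0)
              -> return 0
            -> return 0
          -> return 0
        -> return 0
      -> return 0
    -> return 0
  -> return 0
-> return 0

calls is incremented once per call. rec is entered once for each m = 7, 6, 5, 4, 3, 2, 1, 0 (the m <= 0 call returns without recursing), i.e. 7 + 1 calls.
calls = 8

Final answer: 8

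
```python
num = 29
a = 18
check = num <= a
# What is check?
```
Trace:
  num=29
  num=29, a=18
  num=29, a=18, check=False

Final answer: False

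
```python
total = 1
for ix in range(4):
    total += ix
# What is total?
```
Trace:
  total=1
  total=1, ix=0
  total=2, ix=1
  total=4, ix=2
  total=7, ix=3

Final answer: 7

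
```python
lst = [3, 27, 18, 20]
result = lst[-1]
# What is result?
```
Trace:
  lst=[3, 27, 18, 20]
  lst=[3, 27, 18, 20], result=20

Final answer: 20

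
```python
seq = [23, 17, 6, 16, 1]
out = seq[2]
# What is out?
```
Trace:
  seq=[23, 17, 6, 16, 1]
  seq=[23, 17, 6, 16, 1], out=6

Final answer: 6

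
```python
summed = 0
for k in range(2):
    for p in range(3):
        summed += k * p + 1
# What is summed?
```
Trace:
  summed=0
  summed=1, k=0, p=0
  summed=2, k=0, p=1
  summed=3, k=0, p=2
  summed=4, k=1, p=0
  summed=6, k=1, p=1
  summed=9, k=1, p=2

Final answer: 9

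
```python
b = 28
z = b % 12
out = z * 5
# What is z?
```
Trace:
  b=28
  b=28, z=4
  b=28, z=4, out=20

Final answer: 4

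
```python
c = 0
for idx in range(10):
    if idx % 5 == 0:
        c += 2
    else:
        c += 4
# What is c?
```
Trace:
  c=0
  c=2, idx=0
  c=6, idx=1
  c=10, idx=2
  c=14, idx=3
  c=18, idx=4
  c=20, idx=5
  c=24, idx=6
  c=28, idx=7
  c=32, idx=8
  c=36, idx=9

Final answer: 36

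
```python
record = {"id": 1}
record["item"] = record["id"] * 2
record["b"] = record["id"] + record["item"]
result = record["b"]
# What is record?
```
Trace:
  record={'id': 1}
  record={'id': 1, 'item': 2}
  record={'id': 1, 'item': 2, 'b': 3}
  record={'id': 1, 'item': 2, 'b': 3}, result=3

Final answer: {'id': 1, 'item': 2, 'b': 3}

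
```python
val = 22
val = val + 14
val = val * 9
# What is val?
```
Trace:
  val=22
  val=36
  val=324

Final answer: 324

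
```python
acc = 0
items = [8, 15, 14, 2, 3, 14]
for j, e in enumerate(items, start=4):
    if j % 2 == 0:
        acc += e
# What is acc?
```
Trace:
  acc=0
  acc=8, j=4, e=8
  acc=8, j=5, e=15
  acc=22, j=6, e=14
  acc=22, j=7, e=2
  acc=25, j=8, e=3
  acc=25, j=9, e=14

Final answer: 25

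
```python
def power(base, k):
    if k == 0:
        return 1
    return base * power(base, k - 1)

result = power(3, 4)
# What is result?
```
Call trace:
power(base=3, k=4)
  power(base=3, k=3)
    power(base=3, k=2)
      power(base=3, k=1)
        power(base=3, k=0)
        -> return 1
      -> return 3
    -> return 9
  -> return 27
-> return 81

Final answer: 81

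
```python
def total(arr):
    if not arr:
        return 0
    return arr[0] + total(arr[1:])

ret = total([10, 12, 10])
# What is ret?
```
Call trace:
total(arr=[10, 12, 10])
  total(arr=[12, 10])
    total(arr=[10])
      total(arr=[])
      -> return 0
    -> return 10
  -> return 22
-> return 32

Final answer: 32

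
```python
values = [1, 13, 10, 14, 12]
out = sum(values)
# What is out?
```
Trace:
  values=[1, 13, 10, 14, 12]
  values=[1, 13, 10, 14, 12], out=50

Final answer: 50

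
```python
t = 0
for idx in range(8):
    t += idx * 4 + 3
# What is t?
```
Trace:
  t=0
  t=3, idx=0
  t=10, idx=1
  t=21, idx=2
  t=36, idx=3
  t=55, idx=4
  t=78, idx=5
  t=105, idx=6
  t=136, idx=7

Final answer: 136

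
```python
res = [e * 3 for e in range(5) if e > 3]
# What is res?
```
Trace:
  e=0
  e=1
  e=2
  e=3
  e=4
  res=[12]

Final answer: [12]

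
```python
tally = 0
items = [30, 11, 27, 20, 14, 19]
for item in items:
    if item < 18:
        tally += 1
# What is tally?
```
Trace:
  tally=0
  tally=0, item=30
  tally=1, item=11
  tally=1, item=27
  tally=1, item=20
  tally=2, item=14
  tally=2, item=19

Final answer: 2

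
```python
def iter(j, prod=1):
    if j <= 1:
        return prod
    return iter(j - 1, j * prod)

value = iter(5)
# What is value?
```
Call trace:
iter(j=5, prod=1)
  iter(j=4, prod=5)
    iter(j=3, prod=20)
      iter(j=2, prod=60)
        iter(j=1, prod=120)
        -> return 120
      -> return 120
    -> return 120
  -> return 120
-> return 120

Final answer: 120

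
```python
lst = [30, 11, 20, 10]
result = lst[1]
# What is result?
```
Trace:
  lst=[30, 11, 20, 10]
  lst=[30, 11, 20, 10], result=11

Final answer: 11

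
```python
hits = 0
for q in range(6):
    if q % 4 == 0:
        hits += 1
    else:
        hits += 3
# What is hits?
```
Trace:
  hits=0
  hits=1, q=0
  hits=4, q=1
  hits=7, q=2
  hits=10, q=3
  hits=11, q=4
  hits=14, q=5

Final answer: 14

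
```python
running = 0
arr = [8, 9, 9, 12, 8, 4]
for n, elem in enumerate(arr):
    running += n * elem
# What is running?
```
Trace:
  running=0
  running=0, n=0, elem=8
  running=9, n=1, elem=9
  running=27, n=2, elem=9
  running=63, n=3, elem=12
  running=95, n=4, elem=8
  running=115, n=5, elem=4

Final answer: 115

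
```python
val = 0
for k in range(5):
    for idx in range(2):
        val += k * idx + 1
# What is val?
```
Trace:
  val=0
  val=1, k=0, idx=0
  val=2, k=0, idx=1
  val=3, k=1, idx=0
  val=5, k=1, idx=1
  val=6, k=2, idx=0
  val=9, k=2, idx=1
  val=10, k=3, idx=0
  val=14, k=3, idx=1
  val=15, k=4, idx=0
  val=20, k=4, idx=1

Final answer: 20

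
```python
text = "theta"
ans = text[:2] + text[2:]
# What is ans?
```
Trace:
  text='theta'
  text='theta', ans='theta'

Final answer: 'theta'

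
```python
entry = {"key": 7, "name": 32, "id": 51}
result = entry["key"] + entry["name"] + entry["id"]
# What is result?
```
Trace:
  entry={'key': 7, 'name': 32, 'id': 51}
  entry={'key': 7, 'name': 32, 'id': 51}, result=90

Final answer: 90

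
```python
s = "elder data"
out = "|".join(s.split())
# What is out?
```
Trace:
  s='elder data'
  s='elder data', out='elder|data'

Final answer: 'elder|data'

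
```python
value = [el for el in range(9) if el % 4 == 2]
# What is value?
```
Trace:
  el=0
  el=1
  el=2
  el=3
  el=4
  el=5
  el=6
  el=7
  el=8
  value=[2, 6]

Final answer: [2, 6]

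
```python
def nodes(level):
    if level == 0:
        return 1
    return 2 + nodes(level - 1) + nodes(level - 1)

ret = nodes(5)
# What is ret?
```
Call trace (a repeated sub-call is expanded the first time; later identical calls just restate its return value):
nodes(level=5)
  nodes(level=4)
    nodes(level=3)
      nodes(level=2)
        nodes(level=1)
          nodes(level=0)
          -> return 1
          nodes(level=0)
          -> return 1
        -> return 4
        nodes(level=1) -> return 4  (same call as traced above)
      -> return 10
      nodes(level=2) -> return 10  (same call as traced above)
    -> return 22
    nodes(level=3) -> return 22  (same call as traced above)
  -> return 46
  nodes(level=4) -> return 46  (same call as traced above)
-> return 94

Final answer: 94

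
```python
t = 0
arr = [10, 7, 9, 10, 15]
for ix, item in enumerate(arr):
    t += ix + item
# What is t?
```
Trace:
  t=0
  t=10, ix=0, item=10
  t=18, ix=1, item=7
  t=29, ix=2, item=9
  t=42, ix=3, item=10
  t=61, ix=4, item=15

Final answer: 61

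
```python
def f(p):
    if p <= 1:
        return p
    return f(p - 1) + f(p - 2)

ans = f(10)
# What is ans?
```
Call trace (a repeated sub-call is expanded the first time; later identical calls just restate its return value):
f(p=10)
  f(p=9)
    f(p=8)
      f(p=7)
        f(p=6)
          f(p=5)
            f(p=4)
              f(p=3)
                f(p=2)
                  f(p=1)
                  -> return 1
                  f(p=0)
                  -> return 0
                -> return 1
                f(p=1)
                -> return 1
              -> return 2
              f(p=2) -> return 1  (same call as traced above)
            -> return 3
            f(p=3) -> return 2  (same call as traced above)
          -> return 5
          f(p=4) -> return 3  (same call as traced above)
        -> return 8
        f(p=5) -> return 5  (same call as traced above)
      -> return 13
      f(p=6) -> return 8  (same call as traced above)
    -> return 21
    f(p=7) -> return 13  (same call as traced above)
  -> return 34
  f(p=8) -> return 21  (same call as traced above)
-> return 55

Final answer: 55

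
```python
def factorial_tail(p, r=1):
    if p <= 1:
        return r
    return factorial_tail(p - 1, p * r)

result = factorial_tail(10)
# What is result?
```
Call trace:
factorial_tail(p=10, r=1)
  factorial_tail(p=9, r=10)
    factorial_tail(p=8, r=90)
      factorial_tail(p=7, r=720)
        factorial_tail(p=6, r=5040)
          factorial_tail(p=5, r=30240)
            factorial_tail(p=4, r=151200)
              factorial_tail(p=3, r=604800)
                factorial_tail(p=2, r=1814400)
                  factorial_tail(p=1, r=3628800)
                  -> return 3628800
                -> return 3628800
              -> return 3628800
            -> return 3628800
          -> return 3628800
        -> return 3628800
      -> return 3628800
    -> return 3628800
  -> return 3628800
-> return 3628800

Final answer: 3628800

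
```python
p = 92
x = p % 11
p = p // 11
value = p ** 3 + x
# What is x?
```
Trace:
  p=92
  p=92, x=4
  p=8, x=4
  p=8, x=4, value=516

Final answer: 4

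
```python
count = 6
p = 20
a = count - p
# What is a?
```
Trace:
  count=6
  count=6, p=20
  count=6, p=20, a=-14

Final answer: -14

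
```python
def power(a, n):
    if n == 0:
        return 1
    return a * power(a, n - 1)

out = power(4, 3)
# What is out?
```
Call trace:
power(a=4, n=3)
  power(a=4, n=2)
    power(a=4, n=1)
      power(a=4, n=0)
      -> return 1
    -> return 4
  -> return 16
-> return 64

Final answer: 64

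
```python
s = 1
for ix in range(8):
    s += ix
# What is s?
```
Trace:
  s=1
  s=1, ix=0
  s=2, ix=1
  s=4, ix=2
  s=7, ix=3
  s=11, ix=4
  s=16, ix=5
  s=22, ix=6
  s=29, ix=7

Final answer: 29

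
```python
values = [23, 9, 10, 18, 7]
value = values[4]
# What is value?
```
Trace:
  values=[23, 9, 10, 18, 7]
  values=[23, 9, 10, 18, 7], value=7

Final answer: 7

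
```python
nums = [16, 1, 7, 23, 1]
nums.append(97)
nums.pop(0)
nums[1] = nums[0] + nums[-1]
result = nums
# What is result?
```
Trace:
  nums=[16, 1, 7, 23, 1]
  nums=[16, 1, 7, 23, 1, 97]
  nums=[1, 7, 23, 1, 97]
  nums=[1, 98, 23, 1, 97]
  nums=[1, 98, 23, 1, 97], result=[1, 98, 23, 1, 97]

Final answer: [1, 98, 23, 1, 97]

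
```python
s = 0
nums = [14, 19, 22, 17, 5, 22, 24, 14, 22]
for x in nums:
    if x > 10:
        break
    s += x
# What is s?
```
Trace:
  s=0
  s=0, x=14

Final answer: 0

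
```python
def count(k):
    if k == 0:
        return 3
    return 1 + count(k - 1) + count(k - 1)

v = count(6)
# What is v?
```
Call trace (a repeated sub-call is expanded the first time; later identical calls just restate its return value):
count(k=6)
  count(k=5)
    count(k=4)
      count(k=3)
        count(k=2)
          count(k=1)
            count(k=0)
            -> return 3
            count(k=0)
            -> return 3
          -> return 7
          count(k=1) -> return 7  (same call as traced above)
        -> return 15
        count(k=2) -> return 15  (same call as traced above)
      -> return 31
      count(k=3) -> return 31  (same call as traced above)
    -> return 63
    count(k=4) -> return 63  (same call as traced above)
  -> return 127
  count(k=5) -> return 127  (same call as traced above)
-> return 255

Final answer: 255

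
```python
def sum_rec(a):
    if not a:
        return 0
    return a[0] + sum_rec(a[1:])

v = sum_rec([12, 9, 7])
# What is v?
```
Call trace:
sum_rec(a=[12, 9, 7])
  sum_rec(a=[9, 7])
    sum_rec(a=[7])
      sum_rec(a=[])
      -> return 0
    -> return 7
  -> return 16
-> return 28

Final answer: 28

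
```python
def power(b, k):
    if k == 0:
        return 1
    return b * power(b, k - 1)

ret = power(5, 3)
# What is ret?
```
Call trace:
power(b=5, k=3)
  power(b=5, k=2)
    power(b=5, k=1)
      power(b=5, k=0)
      -> return 1
    -> return 5
  -> return 25
-> return 125

Final answer: 125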